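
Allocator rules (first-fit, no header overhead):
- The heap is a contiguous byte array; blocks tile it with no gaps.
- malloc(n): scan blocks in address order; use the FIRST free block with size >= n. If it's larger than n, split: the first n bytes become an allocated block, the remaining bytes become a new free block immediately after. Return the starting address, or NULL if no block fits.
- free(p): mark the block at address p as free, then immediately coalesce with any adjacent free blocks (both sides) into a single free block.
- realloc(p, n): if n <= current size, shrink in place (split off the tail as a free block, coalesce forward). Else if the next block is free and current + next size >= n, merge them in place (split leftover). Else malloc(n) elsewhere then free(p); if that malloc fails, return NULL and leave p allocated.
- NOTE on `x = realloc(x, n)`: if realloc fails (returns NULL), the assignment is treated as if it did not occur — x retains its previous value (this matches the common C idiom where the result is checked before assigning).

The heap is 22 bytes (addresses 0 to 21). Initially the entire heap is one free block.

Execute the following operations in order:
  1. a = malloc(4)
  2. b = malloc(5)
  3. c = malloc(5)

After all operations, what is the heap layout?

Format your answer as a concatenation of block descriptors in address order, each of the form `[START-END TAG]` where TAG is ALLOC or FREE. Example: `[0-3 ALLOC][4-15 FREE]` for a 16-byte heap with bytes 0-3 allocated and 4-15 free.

Op 1: a = malloc(4) -> a = 0; heap: [0-3 ALLOC][4-21 FREE]
Op 2: b = malloc(5) -> b = 4; heap: [0-3 ALLOC][4-8 ALLOC][9-21 FREE]
Op 3: c = malloc(5) -> c = 9; heap: [0-3 ALLOC][4-8 ALLOC][9-13 ALLOC][14-21 FREE]

Answer: [0-3 ALLOC][4-8 ALLOC][9-13 ALLOC][14-21 FREE]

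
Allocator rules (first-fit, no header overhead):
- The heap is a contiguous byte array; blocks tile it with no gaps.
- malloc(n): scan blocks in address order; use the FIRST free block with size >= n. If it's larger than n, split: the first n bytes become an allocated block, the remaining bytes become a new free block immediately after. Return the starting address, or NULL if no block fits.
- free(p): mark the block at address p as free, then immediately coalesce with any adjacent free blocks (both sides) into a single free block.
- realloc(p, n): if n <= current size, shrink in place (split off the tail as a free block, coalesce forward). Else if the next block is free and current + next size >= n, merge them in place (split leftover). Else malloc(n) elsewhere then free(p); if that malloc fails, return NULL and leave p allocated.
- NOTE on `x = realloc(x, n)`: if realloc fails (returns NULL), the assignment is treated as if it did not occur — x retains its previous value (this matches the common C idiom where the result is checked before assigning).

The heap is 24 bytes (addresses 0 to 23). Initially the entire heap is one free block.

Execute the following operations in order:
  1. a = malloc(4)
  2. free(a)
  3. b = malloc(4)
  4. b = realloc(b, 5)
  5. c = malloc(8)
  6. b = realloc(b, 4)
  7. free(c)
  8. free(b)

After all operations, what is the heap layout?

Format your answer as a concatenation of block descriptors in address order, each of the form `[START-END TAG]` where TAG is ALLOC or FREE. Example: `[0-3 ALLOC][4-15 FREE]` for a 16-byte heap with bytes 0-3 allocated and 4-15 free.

Op 1: a = malloc(4) -> a = 0; heap: [0-3 ALLOC][4-23 FREE]
Op 2: free(a) -> (freed a); heap: [0-23 FREE]
Op 3: b = malloc(4) -> b = 0; heap: [0-3 ALLOC][4-23 FREE]
Op 4: b = realloc(b, 5) -> b = 0; heap: [0-4 ALLOC][5-23 FREE]
Op 5: c = malloc(8) -> c = 5; heap: [0-4 ALLOC][5-12 ALLOC][13-23 FREE]
Op 6: b = realloc(b, 4) -> b = 0; heap: [0-3 ALLOC][4-4 FREE][5-12 ALLOC][13-23 FREE]
Op 7: free(c) -> (freed c); heap: [0-3 ALLOC][4-23 FREE]
Op 8: free(b) -> (freed b); heap: [0-23 FREE]

Answer: [0-23 FREE]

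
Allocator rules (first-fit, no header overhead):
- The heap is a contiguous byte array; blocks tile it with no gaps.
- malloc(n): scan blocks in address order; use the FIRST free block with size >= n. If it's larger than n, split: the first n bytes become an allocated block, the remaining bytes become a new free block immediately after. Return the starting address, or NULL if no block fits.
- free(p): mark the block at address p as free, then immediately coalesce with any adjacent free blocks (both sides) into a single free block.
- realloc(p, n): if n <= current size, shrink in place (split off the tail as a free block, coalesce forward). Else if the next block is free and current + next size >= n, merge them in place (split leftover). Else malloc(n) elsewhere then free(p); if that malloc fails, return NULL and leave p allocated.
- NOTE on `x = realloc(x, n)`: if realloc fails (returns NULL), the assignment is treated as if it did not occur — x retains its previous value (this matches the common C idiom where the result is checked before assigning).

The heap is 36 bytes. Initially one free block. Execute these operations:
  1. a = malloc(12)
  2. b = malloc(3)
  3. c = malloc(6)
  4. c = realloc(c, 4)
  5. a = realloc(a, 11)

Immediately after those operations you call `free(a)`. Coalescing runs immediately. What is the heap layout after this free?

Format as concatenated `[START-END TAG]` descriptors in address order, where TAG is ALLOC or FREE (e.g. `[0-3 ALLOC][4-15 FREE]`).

Answer: [0-11 FREE][12-14 ALLOC][15-18 ALLOC][19-35 FREE]

Derivation:
Op 1: a = malloc(12) -> a = 0; heap: [0-11 ALLOC][12-35 FREE]
Op 2: b = malloc(3) -> b = 12; heap: [0-11 ALLOC][12-14 ALLOC][15-35 FREE]
Op 3: c = malloc(6) -> c = 15; heap: [0-11 ALLOC][12-14 ALLOC][15-20 ALLOC][21-35 FREE]
Op 4: c = realloc(c, 4) -> c = 15; heap: [0-11 ALLOC][12-14 ALLOC][15-18 ALLOC][19-35 FREE]
Op 5: a = realloc(a, 11) -> a = 0; heap: [0-10 ALLOC][11-11 FREE][12-14 ALLOC][15-18 ALLOC][19-35 FREE]
free(a): a = 0 -> block [0-10 ALLOC]; mark free, coalesce with adjacent free neighbors -> [0-11 FREE][12-14 ALLOC][15-18 ALLOC][19-35 FREE]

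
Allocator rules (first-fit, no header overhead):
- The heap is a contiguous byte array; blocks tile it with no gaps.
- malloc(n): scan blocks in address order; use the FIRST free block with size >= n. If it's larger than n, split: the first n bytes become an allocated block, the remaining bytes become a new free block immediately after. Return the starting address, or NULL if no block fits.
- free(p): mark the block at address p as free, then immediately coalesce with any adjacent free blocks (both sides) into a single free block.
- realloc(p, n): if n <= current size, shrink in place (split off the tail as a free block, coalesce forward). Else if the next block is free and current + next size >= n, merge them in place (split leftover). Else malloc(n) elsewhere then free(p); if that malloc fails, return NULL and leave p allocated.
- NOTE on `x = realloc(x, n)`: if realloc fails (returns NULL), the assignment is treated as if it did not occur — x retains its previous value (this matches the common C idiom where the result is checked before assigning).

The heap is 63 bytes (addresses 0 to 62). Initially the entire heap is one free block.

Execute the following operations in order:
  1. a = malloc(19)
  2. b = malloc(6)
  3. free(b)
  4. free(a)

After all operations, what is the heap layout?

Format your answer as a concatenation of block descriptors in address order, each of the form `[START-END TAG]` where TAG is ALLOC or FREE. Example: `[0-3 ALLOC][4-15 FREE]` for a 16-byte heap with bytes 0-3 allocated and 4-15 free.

Op 1: a = malloc(19) -> a = 0; heap: [0-18 ALLOC][19-62 FREE]
Op 2: b = malloc(6) -> b = 19; heap: [0-18 ALLOC][19-24 ALLOC][25-62 FREE]
Op 3: free(b) -> (freed b); heap: [0-18 ALLOC][19-62 FREE]
Op 4: free(a) -> (freed a); heap: [0-62 FREE]

Answer: [0-62 FREE]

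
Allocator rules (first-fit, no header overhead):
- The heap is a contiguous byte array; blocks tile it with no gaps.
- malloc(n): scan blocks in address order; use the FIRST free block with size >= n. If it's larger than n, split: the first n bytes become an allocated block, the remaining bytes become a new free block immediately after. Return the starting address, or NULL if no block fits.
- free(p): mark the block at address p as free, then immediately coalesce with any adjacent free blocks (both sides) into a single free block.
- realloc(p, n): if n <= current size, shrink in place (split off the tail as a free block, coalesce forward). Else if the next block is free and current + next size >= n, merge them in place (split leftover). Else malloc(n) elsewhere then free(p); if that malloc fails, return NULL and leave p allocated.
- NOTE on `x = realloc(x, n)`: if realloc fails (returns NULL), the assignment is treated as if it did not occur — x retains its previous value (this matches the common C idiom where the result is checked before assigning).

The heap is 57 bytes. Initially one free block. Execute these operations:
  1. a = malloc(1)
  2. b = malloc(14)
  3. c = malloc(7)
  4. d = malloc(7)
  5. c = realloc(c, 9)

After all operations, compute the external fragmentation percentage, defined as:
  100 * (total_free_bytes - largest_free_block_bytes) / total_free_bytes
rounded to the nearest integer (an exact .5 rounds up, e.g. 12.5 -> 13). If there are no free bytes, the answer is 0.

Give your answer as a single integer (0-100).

Answer: 27

Derivation:
Op 1: a = malloc(1) -> a = 0; heap: [0-0 ALLOC][1-56 FREE]
Op 2: b = malloc(14) -> b = 1; heap: [0-0 ALLOC][1-14 ALLOC][15-56 FREE]
Op 3: c = malloc(7) -> c = 15; heap: [0-0 ALLOC][1-14 ALLOC][15-21 ALLOC][22-56 FREE]
Op 4: d = malloc(7) -> d = 22; heap: [0-0 ALLOC][1-14 ALLOC][15-21 ALLOC][22-28 ALLOC][29-56 FREE]
Op 5: c = realloc(c, 9) -> c = 29; heap: [0-0 ALLOC][1-14 ALLOC][15-21 FREE][22-28 ALLOC][29-37 ALLOC][38-56 FREE]
Free blocks: [7 19] total_free=26 largest=19 -> 100*(26-19)/26 = 700/26 ≈ 26.923 -> rounds to 27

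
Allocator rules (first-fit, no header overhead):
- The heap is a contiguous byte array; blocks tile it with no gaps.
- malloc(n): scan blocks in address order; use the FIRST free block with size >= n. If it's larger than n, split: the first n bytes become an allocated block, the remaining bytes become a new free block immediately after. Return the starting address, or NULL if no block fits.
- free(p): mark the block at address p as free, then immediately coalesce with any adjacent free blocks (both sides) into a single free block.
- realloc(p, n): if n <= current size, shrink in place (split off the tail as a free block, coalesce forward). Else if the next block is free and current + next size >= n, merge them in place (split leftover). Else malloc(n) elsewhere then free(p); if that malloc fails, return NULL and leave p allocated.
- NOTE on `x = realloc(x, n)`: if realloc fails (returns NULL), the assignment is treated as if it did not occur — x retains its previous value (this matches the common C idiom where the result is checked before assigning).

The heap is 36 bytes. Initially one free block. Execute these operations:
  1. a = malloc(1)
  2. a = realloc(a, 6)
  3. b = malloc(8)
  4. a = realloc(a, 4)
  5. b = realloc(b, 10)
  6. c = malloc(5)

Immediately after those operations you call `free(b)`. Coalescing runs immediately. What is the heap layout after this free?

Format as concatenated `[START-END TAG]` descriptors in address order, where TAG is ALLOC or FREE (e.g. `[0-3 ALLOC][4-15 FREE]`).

Op 1: a = malloc(1) -> a = 0; heap: [0-0 ALLOC][1-35 FREE]
Op 2: a = realloc(a, 6) -> a = 0; heap: [0-5 ALLOC][6-35 FREE]
Op 3: b = malloc(8) -> b = 6; heap: [0-5 ALLOC][6-13 ALLOC][14-35 FREE]
Op 4: a = realloc(a, 4) -> a = 0; heap: [0-3 ALLOC][4-5 FREE][6-13 ALLOC][14-35 FREE]
Op 5: b = realloc(b, 10) -> b = 6; heap: [0-3 ALLOC][4-5 FREE][6-15 ALLOC][16-35 FREE]
Op 6: c = malloc(5) -> c = 16; heap: [0-3 ALLOC][4-5 FREE][6-15 ALLOC][16-20 ALLOC][21-35 FREE]
free(b): b = 6 -> block [6-15 ALLOC]; mark free, coalesce with adjacent free neighbors -> [0-3 ALLOC][4-15 FREE][16-20 ALLOC][21-35 FREE]

Answer: [0-3 ALLOC][4-15 FREE][16-20 ALLOC][21-35 FREE]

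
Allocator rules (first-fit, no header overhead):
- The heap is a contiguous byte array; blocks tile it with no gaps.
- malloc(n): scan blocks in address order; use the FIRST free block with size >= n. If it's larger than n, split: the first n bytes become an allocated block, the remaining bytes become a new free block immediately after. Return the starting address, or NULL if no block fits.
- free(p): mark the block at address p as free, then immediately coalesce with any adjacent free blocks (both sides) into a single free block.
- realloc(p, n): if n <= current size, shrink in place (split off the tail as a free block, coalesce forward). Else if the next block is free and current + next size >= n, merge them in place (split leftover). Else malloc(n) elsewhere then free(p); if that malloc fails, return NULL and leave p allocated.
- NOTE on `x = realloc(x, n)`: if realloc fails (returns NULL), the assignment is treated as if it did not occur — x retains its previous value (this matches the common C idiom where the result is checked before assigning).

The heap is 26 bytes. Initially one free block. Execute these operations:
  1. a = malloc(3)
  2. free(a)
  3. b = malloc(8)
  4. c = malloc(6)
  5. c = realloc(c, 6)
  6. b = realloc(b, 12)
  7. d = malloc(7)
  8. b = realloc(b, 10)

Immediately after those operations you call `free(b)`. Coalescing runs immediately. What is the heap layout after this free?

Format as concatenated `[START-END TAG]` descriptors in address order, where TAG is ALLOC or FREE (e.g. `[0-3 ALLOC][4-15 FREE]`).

Op 1: a = malloc(3) -> a = 0; heap: [0-2 ALLOC][3-25 FREE]
Op 2: free(a) -> (freed a); heap: [0-25 FREE]
Op 3: b = malloc(8) -> b = 0; heap: [0-7 ALLOC][8-25 FREE]
Op 4: c = malloc(6) -> c = 8; heap: [0-7 ALLOC][8-13 ALLOC][14-25 FREE]
Op 5: c = realloc(c, 6) -> c = 8; heap: [0-7 ALLOC][8-13 ALLOC][14-25 FREE]
Op 6: b = realloc(b, 12) -> b = 14; heap: [0-7 FREE][8-13 ALLOC][14-25 ALLOC]
Op 7: d = malloc(7) -> d = 0; heap: [0-6 ALLOC][7-7 FREE][8-13 ALLOC][14-25 ALLOC]
Op 8: b = realloc(b, 10) -> b = 14; heap: [0-6 ALLOC][7-7 FREE][8-13 ALLOC][14-23 ALLOC][24-25 FREE]
free(b): b = 14 -> block [14-23 ALLOC]; mark free, coalesce with adjacent free neighbors -> [0-6 ALLOC][7-7 FREE][8-13 ALLOC][14-25 FREE]

Answer: [0-6 ALLOC][7-7 FREE][8-13 ALLOC][14-25 FREE]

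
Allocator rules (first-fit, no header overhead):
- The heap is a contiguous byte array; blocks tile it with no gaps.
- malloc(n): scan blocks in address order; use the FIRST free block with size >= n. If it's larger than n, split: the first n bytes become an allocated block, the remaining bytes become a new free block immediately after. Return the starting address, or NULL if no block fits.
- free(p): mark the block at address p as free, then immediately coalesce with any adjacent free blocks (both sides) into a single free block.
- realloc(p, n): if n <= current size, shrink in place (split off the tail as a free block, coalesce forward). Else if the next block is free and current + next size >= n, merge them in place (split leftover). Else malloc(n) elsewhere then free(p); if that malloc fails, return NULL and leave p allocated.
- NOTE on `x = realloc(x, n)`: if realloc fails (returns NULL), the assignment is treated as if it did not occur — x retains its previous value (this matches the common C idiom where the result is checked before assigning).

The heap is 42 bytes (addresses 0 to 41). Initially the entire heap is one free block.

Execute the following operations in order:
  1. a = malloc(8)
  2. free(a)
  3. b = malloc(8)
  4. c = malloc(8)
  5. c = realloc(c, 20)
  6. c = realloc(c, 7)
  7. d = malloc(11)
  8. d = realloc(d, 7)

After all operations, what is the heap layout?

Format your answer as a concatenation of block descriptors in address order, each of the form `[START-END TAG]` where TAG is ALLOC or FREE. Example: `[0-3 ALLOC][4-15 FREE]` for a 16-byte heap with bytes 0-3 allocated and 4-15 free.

Answer: [0-7 ALLOC][8-14 ALLOC][15-21 ALLOC][22-41 FREE]

Derivation:
Op 1: a = malloc(8) -> a = 0; heap: [0-7 ALLOC][8-41 FREE]
Op 2: free(a) -> (freed a); heap: [0-41 FREE]
Op 3: b = malloc(8) -> b = 0; heap: [0-7 ALLOC][8-41 FREE]
Op 4: c = malloc(8) -> c = 8; heap: [0-7 ALLOC][8-15 ALLOC][16-41 FREE]
Op 5: c = realloc(c, 20) -> c = 8; heap: [0-7 ALLOC][8-27 ALLOC][28-41 FREE]
Op 6: c = realloc(c, 7) -> c = 8; heap: [0-7 ALLOC][8-14 ALLOC][15-41 FREE]
Op 7: d = malloc(11) -> d = 15; heap: [0-7 ALLOC][8-14 ALLOC][15-25 ALLOC][26-41 FREE]
Op 8: d = realloc(d, 7) -> d = 15; heap: [0-7 ALLOC][8-14 ALLOC][15-21 ALLOC][22-41 FREE]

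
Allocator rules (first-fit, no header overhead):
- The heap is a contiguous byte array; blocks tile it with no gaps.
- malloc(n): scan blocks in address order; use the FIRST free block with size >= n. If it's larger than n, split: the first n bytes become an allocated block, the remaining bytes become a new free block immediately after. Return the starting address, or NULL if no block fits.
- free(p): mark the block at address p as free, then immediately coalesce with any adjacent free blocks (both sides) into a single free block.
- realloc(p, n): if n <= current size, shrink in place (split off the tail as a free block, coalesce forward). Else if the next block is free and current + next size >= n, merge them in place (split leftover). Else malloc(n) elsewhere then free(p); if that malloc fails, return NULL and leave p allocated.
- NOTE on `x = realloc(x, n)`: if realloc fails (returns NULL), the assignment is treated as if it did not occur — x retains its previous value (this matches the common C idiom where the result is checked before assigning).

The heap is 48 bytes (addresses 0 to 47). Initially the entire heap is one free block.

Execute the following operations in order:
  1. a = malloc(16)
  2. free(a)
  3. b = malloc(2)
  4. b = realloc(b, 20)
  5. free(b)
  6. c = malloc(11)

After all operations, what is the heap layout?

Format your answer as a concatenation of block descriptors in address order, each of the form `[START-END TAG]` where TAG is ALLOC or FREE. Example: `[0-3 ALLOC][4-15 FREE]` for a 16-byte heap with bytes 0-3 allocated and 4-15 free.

Answer: [0-10 ALLOC][11-47 FREE]

Derivation:
Op 1: a = malloc(16) -> a = 0; heap: [0-15 ALLOC][16-47 FREE]
Op 2: free(a) -> (freed a); heap: [0-47 FREE]
Op 3: b = malloc(2) -> b = 0; heap: [0-1 ALLOC][2-47 FREE]
Op 4: b = realloc(b, 20) -> b = 0; heap: [0-19 ALLOC][20-47 FREE]
Op 5: free(b) -> (freed b); heap: [0-47 FREE]
Op 6: c = malloc(11) -> c = 0; heap: [0-10 ALLOC][11-47 FREE]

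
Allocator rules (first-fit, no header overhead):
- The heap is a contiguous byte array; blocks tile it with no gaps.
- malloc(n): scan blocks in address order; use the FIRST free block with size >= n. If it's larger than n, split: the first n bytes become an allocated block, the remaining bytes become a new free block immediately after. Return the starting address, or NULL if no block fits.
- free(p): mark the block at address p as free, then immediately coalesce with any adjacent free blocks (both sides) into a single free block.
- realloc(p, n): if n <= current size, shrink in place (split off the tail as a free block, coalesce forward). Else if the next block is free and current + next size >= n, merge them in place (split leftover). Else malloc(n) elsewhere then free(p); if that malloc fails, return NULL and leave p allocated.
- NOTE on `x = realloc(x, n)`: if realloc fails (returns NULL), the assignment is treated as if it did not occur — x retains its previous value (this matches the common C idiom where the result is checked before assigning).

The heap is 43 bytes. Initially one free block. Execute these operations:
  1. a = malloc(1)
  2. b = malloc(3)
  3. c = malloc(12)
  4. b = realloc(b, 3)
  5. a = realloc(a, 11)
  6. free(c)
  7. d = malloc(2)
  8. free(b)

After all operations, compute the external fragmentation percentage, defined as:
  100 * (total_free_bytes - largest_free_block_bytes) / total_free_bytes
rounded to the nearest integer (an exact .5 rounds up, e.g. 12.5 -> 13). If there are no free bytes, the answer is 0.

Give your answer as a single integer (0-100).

Answer: 47

Derivation:
Op 1: a = malloc(1) -> a = 0; heap: [0-0 ALLOC][1-42 FREE]
Op 2: b = malloc(3) -> b = 1; heap: [0-0 ALLOC][1-3 ALLOC][4-42 FREE]
Op 3: c = malloc(12) -> c = 4; heap: [0-0 ALLOC][1-3 ALLOC][4-15 ALLOC][16-42 FREE]
Op 4: b = realloc(b, 3) -> b = 1; heap: [0-0 ALLOC][1-3 ALLOC][4-15 ALLOC][16-42 FREE]
Op 5: a = realloc(a, 11) -> a = 16; heap: [0-0 FREE][1-3 ALLOC][4-15 ALLOC][16-26 ALLOC][27-42 FREE]
Op 6: free(c) -> (freed c); heap: [0-0 FREE][1-3 ALLOC][4-15 FREE][16-26 ALLOC][27-42 FREE]
Op 7: d = malloc(2) -> d = 4; heap: [0-0 FREE][1-3 ALLOC][4-5 ALLOC][6-15 FREE][16-26 ALLOC][27-42 FREE]
Op 8: free(b) -> (freed b); heap: [0-3 FREE][4-5 ALLOC][6-15 FREE][16-26 ALLOC][27-42 FREE]
Free blocks: [4 10 16] total_free=30 largest=16 -> 100*(30-16)/30 = 1400/30 ≈ 46.667 -> rounds to 47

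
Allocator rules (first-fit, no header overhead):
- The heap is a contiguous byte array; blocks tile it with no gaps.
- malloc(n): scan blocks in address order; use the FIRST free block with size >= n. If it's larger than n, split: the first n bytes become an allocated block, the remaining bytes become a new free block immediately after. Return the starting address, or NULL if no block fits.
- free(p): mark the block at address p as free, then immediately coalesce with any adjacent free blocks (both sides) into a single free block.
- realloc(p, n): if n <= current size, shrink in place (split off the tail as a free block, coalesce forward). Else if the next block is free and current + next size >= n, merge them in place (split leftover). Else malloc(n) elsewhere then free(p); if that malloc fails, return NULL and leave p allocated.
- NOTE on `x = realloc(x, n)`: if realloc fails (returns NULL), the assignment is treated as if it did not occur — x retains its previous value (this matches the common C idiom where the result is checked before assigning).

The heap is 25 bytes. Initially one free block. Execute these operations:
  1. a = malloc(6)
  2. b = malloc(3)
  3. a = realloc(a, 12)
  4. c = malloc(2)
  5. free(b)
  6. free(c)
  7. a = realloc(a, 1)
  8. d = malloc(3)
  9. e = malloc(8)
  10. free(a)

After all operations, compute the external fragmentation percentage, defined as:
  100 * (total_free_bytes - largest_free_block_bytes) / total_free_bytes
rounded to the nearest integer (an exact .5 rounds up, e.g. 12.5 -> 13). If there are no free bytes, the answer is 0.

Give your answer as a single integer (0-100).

Op 1: a = malloc(6) -> a = 0; heap: [0-5 ALLOC][6-24 FREE]
Op 2: b = malloc(3) -> b = 6; heap: [0-5 ALLOC][6-8 ALLOC][9-24 FREE]
Op 3: a = realloc(a, 12) -> a = 9; heap: [0-5 FREE][6-8 ALLOC][9-20 ALLOC][21-24 FREE]
Op 4: c = malloc(2) -> c = 0; heap: [0-1 ALLOC][2-5 FREE][6-8 ALLOC][9-20 ALLOC][21-24 FREE]
Op 5: free(b) -> (freed b); heap: [0-1 ALLOC][2-8 FREE][9-20 ALLOC][21-24 FREE]
Op 6: free(c) -> (freed c); heap: [0-8 FREE][9-20 ALLOC][21-24 FREE]
Op 7: a = realloc(a, 1) -> a = 9; heap: [0-8 FREE][9-9 ALLOC][10-24 FREE]
Op 8: d = malloc(3) -> d = 0; heap: [0-2 ALLOC][3-8 FREE][9-9 ALLOC][10-24 FREE]
Op 9: e = malloc(8) -> e = 10; heap: [0-2 ALLOC][3-8 FREE][9-9 ALLOC][10-17 ALLOC][18-24 FREE]
Op 10: free(a) -> (freed a); heap: [0-2 ALLOC][3-9 FREE][10-17 ALLOC][18-24 FREE]
Free blocks: [7 7] total_free=14 largest=7 -> 100*(14-7)/14 = 700/14 = 50

Answer: 50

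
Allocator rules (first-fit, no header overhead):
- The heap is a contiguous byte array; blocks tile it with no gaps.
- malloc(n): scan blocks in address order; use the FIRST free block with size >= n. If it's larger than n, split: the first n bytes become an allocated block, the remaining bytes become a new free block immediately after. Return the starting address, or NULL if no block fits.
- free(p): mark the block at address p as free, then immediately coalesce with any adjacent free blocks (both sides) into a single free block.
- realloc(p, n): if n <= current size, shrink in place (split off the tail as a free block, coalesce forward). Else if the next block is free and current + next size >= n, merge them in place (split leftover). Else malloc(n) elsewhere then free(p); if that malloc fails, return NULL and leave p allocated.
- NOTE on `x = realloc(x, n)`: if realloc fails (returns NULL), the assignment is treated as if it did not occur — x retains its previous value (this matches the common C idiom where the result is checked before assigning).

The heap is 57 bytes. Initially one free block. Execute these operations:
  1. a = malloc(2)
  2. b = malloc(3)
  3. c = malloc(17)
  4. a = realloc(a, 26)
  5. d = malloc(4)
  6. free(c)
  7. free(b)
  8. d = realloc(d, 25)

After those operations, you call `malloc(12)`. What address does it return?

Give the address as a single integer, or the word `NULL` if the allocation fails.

Answer: 0

Derivation:
Op 1: a = malloc(2) -> a = 0; heap: [0-1 ALLOC][2-56 FREE]
Op 2: b = malloc(3) -> b = 2; heap: [0-1 ALLOC][2-4 ALLOC][5-56 FREE]
Op 3: c = malloc(17) -> c = 5; heap: [0-1 ALLOC][2-4 ALLOC][5-21 ALLOC][22-56 FREE]
Op 4: a = realloc(a, 26) -> a = 22; heap: [0-1 FREE][2-4 ALLOC][5-21 ALLOC][22-47 ALLOC][48-56 FREE]
Op 5: d = malloc(4) -> d = 48; heap: [0-1 FREE][2-4 ALLOC][5-21 ALLOC][22-47 ALLOC][48-51 ALLOC][52-56 FREE]
Op 6: free(c) -> (freed c); heap: [0-1 FREE][2-4 ALLOC][5-21 FREE][22-47 ALLOC][48-51 ALLOC][52-56 FREE]
Op 7: free(b) -> (freed b); heap: [0-21 FREE][22-47 ALLOC][48-51 ALLOC][52-56 FREE]
Op 8: d = realloc(d, 25) -> NULL (d unchanged); heap: [0-21 FREE][22-47 ALLOC][48-51 ALLOC][52-56 FREE]
malloc(12): first-fit scan over [0-21 FREE][22-47 ALLOC][48-51 ALLOC][52-56 FREE] -> 0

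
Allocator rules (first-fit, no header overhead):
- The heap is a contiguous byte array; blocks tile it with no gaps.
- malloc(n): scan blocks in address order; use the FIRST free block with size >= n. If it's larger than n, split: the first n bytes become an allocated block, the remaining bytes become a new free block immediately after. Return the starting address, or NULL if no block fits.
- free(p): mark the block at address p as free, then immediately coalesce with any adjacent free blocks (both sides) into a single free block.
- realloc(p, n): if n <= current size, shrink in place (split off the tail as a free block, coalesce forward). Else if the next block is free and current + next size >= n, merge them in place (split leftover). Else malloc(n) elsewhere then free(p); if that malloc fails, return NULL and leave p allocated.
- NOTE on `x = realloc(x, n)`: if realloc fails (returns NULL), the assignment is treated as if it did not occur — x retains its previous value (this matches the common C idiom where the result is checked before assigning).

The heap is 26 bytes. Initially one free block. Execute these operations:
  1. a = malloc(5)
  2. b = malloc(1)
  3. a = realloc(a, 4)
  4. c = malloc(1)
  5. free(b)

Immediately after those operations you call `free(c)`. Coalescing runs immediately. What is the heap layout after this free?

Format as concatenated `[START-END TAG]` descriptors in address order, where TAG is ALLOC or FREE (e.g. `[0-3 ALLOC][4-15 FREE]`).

Op 1: a = malloc(5) -> a = 0; heap: [0-4 ALLOC][5-25 FREE]
Op 2: b = malloc(1) -> b = 5; heap: [0-4 ALLOC][5-5 ALLOC][6-25 FREE]
Op 3: a = realloc(a, 4) -> a = 0; heap: [0-3 ALLOC][4-4 FREE][5-5 ALLOC][6-25 FREE]
Op 4: c = malloc(1) -> c = 4; heap: [0-3 ALLOC][4-4 ALLOC][5-5 ALLOC][6-25 FREE]
Op 5: free(b) -> (freed b); heap: [0-3 ALLOC][4-4 ALLOC][5-25 FREE]
free(c): c = 4 -> block [4-4 ALLOC]; mark free, coalesce with adjacent free neighbors -> [0-3 ALLOC][4-25 FREE]

Answer: [0-3 ALLOC][4-25 FREE]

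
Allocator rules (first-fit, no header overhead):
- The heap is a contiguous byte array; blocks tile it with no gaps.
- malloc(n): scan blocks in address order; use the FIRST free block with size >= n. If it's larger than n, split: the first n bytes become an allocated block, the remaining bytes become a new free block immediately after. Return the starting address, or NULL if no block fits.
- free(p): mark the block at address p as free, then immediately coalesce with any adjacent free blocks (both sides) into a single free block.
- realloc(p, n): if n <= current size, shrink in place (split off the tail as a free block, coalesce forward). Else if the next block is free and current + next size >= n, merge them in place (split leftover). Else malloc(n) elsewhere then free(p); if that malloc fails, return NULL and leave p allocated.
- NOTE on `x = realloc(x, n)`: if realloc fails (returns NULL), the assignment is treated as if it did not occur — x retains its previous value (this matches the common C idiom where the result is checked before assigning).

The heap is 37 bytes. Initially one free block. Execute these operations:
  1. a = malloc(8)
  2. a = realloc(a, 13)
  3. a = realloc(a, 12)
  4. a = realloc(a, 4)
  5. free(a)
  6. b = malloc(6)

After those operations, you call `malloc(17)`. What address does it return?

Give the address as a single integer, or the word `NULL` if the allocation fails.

Answer: 6

Derivation:
Op 1: a = malloc(8) -> a = 0; heap: [0-7 ALLOC][8-36 FREE]
Op 2: a = realloc(a, 13) -> a = 0; heap: [0-12 ALLOC][13-36 FREE]
Op 3: a = realloc(a, 12) -> a = 0; heap: [0-11 ALLOC][12-36 FREE]
Op 4: a = realloc(a, 4) -> a = 0; heap: [0-3 ALLOC][4-36 FREE]
Op 5: free(a) -> (freed a); heap: [0-36 FREE]
Op 6: b = malloc(6) -> b = 0; heap: [0-5 ALLOC][6-36 FREE]
malloc(17): first-fit scan over [0-5 ALLOC][6-36 FREE] -> 6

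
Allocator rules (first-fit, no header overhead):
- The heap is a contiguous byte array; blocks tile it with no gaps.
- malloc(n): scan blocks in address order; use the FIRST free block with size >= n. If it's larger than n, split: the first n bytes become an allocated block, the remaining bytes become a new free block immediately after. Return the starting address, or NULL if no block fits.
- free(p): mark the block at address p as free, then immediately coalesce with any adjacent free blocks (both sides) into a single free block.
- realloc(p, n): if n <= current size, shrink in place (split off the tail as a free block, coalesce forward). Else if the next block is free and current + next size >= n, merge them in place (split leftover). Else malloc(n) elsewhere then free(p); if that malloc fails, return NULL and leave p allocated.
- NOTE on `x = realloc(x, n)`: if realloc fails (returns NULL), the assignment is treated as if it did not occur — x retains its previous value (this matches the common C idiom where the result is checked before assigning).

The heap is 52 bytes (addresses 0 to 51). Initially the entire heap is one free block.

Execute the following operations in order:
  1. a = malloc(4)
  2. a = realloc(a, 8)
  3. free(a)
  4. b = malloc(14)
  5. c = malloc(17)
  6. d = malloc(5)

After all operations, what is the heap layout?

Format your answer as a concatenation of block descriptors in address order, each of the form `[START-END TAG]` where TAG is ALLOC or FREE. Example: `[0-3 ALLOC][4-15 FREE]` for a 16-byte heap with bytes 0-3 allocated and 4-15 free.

Answer: [0-13 ALLOC][14-30 ALLOC][31-35 ALLOC][36-51 FREE]

Derivation:
Op 1: a = malloc(4) -> a = 0; heap: [0-3 ALLOC][4-51 FREE]
Op 2: a = realloc(a, 8) -> a = 0; heap: [0-7 ALLOC][8-51 FREE]
Op 3: free(a) -> (freed a); heap: [0-51 FREE]
Op 4: b = malloc(14) -> b = 0; heap: [0-13 ALLOC][14-51 FREE]
Op 5: c = malloc(17) -> c = 14; heap: [0-13 ALLOC][14-30 ALLOC][31-51 FREE]
Op 6: d = malloc(5) -> d = 31; heap: [0-13 ALLOC][14-30 ALLOC][31-35 ALLOC][36-51 FREE]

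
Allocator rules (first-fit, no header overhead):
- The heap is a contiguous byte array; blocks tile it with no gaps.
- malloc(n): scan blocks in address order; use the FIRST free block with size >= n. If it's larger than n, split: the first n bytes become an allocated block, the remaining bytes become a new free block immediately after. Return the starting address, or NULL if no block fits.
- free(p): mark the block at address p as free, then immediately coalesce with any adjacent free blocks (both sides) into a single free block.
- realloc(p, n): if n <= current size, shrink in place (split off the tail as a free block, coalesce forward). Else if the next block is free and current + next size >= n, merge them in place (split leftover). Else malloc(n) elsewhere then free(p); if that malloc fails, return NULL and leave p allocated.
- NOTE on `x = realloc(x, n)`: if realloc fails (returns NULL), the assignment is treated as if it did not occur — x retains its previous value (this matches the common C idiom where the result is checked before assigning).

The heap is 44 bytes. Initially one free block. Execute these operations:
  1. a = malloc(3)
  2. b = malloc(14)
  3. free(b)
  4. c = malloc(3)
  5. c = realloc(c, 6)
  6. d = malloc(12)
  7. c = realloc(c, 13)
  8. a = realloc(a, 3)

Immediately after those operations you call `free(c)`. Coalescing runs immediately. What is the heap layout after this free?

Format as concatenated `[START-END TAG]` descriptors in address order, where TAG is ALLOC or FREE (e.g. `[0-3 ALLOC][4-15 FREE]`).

Answer: [0-2 ALLOC][3-8 FREE][9-20 ALLOC][21-43 FREE]

Derivation:
Op 1: a = malloc(3) -> a = 0; heap: [0-2 ALLOC][3-43 FREE]
Op 2: b = malloc(14) -> b = 3; heap: [0-2 ALLOC][3-16 ALLOC][17-43 FREE]
Op 3: free(b) -> (freed b); heap: [0-2 ALLOC][3-43 FREE]
Op 4: c = malloc(3) -> c = 3; heap: [0-2 ALLOC][3-5 ALLOC][6-43 FREE]
Op 5: c = realloc(c, 6) -> c = 3; heap: [0-2 ALLOC][3-8 ALLOC][9-43 FREE]
Op 6: d = malloc(12) -> d = 9; heap: [0-2 ALLOC][3-8 ALLOC][9-20 ALLOC][21-43 FREE]
Op 7: c = realloc(c, 13) -> c = 21; heap: [0-2 ALLOC][3-8 FREE][9-20 ALLOC][21-33 ALLOC][34-43 FREE]
Op 8: a = realloc(a, 3) -> a = 0; heap: [0-2 ALLOC][3-8 FREE][9-20 ALLOC][21-33 ALLOC][34-43 FREE]
free(c): c = 21 -> block [21-33 ALLOC]; mark free, coalesce with adjacent free neighbors -> [0-2 ALLOC][3-8 FREE][9-20 ALLOC][21-43 FREE]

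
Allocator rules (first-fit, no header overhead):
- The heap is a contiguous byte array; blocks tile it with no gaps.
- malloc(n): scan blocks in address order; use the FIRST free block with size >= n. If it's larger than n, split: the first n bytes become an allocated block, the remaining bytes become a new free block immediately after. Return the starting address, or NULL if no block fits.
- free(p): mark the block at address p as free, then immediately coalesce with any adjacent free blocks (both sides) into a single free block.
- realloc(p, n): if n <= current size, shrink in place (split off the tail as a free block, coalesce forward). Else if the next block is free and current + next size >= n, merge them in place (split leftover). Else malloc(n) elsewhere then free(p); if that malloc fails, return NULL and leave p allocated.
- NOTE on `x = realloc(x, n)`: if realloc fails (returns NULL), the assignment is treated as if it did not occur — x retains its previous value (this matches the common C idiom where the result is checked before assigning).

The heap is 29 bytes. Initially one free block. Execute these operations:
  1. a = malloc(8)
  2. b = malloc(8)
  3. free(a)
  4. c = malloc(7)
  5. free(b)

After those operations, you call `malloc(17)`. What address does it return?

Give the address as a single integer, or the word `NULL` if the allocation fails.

Op 1: a = malloc(8) -> a = 0; heap: [0-7 ALLOC][8-28 FREE]
Op 2: b = malloc(8) -> b = 8; heap: [0-7 ALLOC][8-15 ALLOC][16-28 FREE]
Op 3: free(a) -> (freed a); heap: [0-7 FREE][8-15 ALLOC][16-28 FREE]
Op 4: c = malloc(7) -> c = 0; heap: [0-6 ALLOC][7-7 FREE][8-15 ALLOC][16-28 FREE]
Op 5: free(b) -> (freed b); heap: [0-6 ALLOC][7-28 FREE]
malloc(17): first-fit scan over [0-6 ALLOC][7-28 FREE] -> 7

Answer: 7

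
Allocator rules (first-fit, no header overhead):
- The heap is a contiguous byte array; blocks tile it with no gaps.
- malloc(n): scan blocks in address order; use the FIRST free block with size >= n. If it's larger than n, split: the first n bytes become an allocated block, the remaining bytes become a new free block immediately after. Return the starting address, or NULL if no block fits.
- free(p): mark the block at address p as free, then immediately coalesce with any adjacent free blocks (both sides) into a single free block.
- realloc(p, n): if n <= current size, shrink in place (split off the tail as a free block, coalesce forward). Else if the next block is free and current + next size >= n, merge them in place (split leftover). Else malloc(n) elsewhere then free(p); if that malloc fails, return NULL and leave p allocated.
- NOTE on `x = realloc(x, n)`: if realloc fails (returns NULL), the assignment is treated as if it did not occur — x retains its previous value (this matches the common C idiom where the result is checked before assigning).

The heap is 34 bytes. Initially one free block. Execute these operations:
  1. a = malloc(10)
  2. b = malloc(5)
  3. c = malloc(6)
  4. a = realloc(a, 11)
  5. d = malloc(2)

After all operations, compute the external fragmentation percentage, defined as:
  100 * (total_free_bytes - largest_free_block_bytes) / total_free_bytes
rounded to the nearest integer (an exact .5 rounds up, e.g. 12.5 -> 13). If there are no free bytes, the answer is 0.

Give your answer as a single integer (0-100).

Op 1: a = malloc(10) -> a = 0; heap: [0-9 ALLOC][10-33 FREE]
Op 2: b = malloc(5) -> b = 10; heap: [0-9 ALLOC][10-14 ALLOC][15-33 FREE]
Op 3: c = malloc(6) -> c = 15; heap: [0-9 ALLOC][10-14 ALLOC][15-20 ALLOC][21-33 FREE]
Op 4: a = realloc(a, 11) -> a = 21; heap: [0-9 FREE][10-14 ALLOC][15-20 ALLOC][21-31 ALLOC][32-33 FREE]
Op 5: d = malloc(2) -> d = 0; heap: [0-1 ALLOC][2-9 FREE][10-14 ALLOC][15-20 ALLOC][21-31 ALLOC][32-33 FREE]
Free blocks: [8 2] total_free=10 largest=8 -> 100*(10-8)/10 = 200/10 = 20

Answer: 20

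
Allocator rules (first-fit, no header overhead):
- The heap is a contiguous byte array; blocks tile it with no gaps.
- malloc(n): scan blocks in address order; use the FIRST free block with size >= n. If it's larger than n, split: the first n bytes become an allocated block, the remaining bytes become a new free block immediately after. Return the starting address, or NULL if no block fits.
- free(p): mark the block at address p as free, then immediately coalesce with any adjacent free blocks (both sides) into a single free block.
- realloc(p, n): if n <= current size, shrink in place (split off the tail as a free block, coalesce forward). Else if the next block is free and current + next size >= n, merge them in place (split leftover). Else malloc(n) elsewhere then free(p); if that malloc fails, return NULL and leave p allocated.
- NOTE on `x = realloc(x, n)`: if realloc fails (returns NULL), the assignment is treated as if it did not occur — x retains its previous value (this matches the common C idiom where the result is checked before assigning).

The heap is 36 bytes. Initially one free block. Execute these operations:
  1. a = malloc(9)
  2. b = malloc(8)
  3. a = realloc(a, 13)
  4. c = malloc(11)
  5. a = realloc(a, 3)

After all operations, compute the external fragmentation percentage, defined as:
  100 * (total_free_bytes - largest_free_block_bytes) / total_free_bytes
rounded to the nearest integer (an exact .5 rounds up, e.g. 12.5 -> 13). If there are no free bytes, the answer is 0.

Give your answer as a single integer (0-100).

Op 1: a = malloc(9) -> a = 0; heap: [0-8 ALLOC][9-35 FREE]
Op 2: b = malloc(8) -> b = 9; heap: [0-8 ALLOC][9-16 ALLOC][17-35 FREE]
Op 3: a = realloc(a, 13) -> a = 17; heap: [0-8 FREE][9-16 ALLOC][17-29 ALLOC][30-35 FREE]
Op 4: c = malloc(11) -> c = NULL; heap: [0-8 FREE][9-16 ALLOC][17-29 ALLOC][30-35 FREE]
Op 5: a = realloc(a, 3) -> a = 17; heap: [0-8 FREE][9-16 ALLOC][17-19 ALLOC][20-35 FREE]
Free blocks: [9 16] total_free=25 largest=16 -> 100*(25-16)/25 = 900/25 = 36

Answer: 36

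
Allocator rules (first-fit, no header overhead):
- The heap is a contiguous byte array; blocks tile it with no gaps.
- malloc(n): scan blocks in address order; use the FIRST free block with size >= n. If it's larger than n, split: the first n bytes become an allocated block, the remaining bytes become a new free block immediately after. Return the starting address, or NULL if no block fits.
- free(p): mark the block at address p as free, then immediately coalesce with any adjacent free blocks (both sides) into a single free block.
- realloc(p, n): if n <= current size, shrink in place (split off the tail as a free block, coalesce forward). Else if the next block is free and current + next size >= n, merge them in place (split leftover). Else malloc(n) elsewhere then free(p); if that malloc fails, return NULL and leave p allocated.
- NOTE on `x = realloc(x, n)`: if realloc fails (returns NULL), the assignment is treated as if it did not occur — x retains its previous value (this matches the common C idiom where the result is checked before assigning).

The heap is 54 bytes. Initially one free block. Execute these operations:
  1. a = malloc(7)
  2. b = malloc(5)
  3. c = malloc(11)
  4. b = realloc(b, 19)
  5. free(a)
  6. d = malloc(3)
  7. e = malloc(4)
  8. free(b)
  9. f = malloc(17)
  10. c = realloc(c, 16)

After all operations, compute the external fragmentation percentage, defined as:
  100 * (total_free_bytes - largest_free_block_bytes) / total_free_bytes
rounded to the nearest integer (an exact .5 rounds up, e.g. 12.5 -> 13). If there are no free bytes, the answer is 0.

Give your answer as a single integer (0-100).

Op 1: a = malloc(7) -> a = 0; heap: [0-6 ALLOC][7-53 FREE]
Op 2: b = malloc(5) -> b = 7; heap: [0-6 ALLOC][7-11 ALLOC][12-53 FREE]
Op 3: c = malloc(11) -> c = 12; heap: [0-6 ALLOC][7-11 ALLOC][12-22 ALLOC][23-53 FREE]
Op 4: b = realloc(b, 19) -> b = 23; heap: [0-6 ALLOC][7-11 FREE][12-22 ALLOC][23-41 ALLOC][42-53 FREE]
Op 5: free(a) -> (freed a); heap: [0-11 FREE][12-22 ALLOC][23-41 ALLOC][42-53 FREE]
Op 6: d = malloc(3) -> d = 0; heap: [0-2 ALLOC][3-11 FREE][12-22 ALLOC][23-41 ALLOC][42-53 FREE]
Op 7: e = malloc(4) -> e = 3; heap: [0-2 ALLOC][3-6 ALLOC][7-11 FREE][12-22 ALLOC][23-41 ALLOC][42-53 FREE]
Op 8: free(b) -> (freed b); heap: [0-2 ALLOC][3-6 ALLOC][7-11 FREE][12-22 ALLOC][23-53 FREE]
Op 9: f = malloc(17) -> f = 23; heap: [0-2 ALLOC][3-6 ALLOC][7-11 FREE][12-22 ALLOC][23-39 ALLOC][40-53 FREE]
Op 10: c = realloc(c, 16) -> NULL (c unchanged); heap: [0-2 ALLOC][3-6 ALLOC][7-11 FREE][12-22 ALLOC][23-39 ALLOC][40-53 FREE]
Free blocks: [5 14] total_free=19 largest=14 -> 100*(19-14)/19 = 500/19 ≈ 26.316 -> rounds to 26

Answer: 26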